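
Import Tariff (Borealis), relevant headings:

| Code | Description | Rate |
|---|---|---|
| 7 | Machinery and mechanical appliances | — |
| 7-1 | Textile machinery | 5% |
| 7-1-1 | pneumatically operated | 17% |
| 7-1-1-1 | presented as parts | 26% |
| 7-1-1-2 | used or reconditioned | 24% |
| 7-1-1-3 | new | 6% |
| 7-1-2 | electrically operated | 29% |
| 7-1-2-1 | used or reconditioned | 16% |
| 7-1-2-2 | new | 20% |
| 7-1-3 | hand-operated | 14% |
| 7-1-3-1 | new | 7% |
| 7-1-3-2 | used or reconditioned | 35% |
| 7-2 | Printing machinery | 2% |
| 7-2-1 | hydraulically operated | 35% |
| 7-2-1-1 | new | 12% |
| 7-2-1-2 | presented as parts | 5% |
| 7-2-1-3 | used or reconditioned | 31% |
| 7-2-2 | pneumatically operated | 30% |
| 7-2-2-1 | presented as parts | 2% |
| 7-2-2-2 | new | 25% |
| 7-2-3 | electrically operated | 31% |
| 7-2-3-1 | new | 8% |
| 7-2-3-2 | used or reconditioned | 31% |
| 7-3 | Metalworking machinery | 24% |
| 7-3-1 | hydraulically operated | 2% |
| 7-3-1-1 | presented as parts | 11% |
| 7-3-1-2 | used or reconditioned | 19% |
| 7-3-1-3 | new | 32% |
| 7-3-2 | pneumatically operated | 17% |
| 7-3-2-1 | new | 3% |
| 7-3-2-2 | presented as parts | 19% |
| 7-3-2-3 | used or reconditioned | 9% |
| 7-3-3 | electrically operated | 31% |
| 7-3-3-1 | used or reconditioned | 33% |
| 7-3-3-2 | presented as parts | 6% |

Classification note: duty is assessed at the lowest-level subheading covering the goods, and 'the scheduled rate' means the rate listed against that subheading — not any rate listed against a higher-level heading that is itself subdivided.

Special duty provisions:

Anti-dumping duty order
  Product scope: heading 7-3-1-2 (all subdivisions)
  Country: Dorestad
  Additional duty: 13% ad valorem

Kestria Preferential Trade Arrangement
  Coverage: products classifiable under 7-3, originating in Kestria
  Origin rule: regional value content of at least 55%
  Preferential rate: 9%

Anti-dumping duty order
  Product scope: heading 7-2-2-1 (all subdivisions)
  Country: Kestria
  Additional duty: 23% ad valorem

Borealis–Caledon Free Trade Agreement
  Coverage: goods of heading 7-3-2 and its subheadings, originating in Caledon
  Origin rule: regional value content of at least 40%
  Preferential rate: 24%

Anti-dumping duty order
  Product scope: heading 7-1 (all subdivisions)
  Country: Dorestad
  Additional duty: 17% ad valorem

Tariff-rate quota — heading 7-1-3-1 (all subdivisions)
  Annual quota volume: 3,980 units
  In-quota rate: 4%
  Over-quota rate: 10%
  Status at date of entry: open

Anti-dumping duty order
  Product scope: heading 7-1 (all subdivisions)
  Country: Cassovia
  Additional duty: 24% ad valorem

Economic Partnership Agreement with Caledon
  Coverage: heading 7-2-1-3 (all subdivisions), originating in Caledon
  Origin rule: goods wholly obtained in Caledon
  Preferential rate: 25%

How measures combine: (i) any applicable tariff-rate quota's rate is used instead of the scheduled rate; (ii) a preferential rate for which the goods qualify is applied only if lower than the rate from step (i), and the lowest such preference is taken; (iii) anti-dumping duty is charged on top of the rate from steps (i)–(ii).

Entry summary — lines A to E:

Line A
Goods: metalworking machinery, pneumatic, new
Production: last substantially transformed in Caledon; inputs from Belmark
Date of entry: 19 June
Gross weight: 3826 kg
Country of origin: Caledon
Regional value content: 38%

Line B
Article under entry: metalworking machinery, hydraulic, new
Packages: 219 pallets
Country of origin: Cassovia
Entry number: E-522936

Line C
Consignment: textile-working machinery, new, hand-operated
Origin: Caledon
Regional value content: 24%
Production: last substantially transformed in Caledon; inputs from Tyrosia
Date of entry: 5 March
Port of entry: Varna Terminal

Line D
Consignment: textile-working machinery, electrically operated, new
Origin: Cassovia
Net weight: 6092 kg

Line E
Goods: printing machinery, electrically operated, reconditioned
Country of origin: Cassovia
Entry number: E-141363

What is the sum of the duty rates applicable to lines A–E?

114%

Line A: metalworking → 7-3; pneumatic → 7-3-2; new → 7-3-2-1. Scheduled 3%. Caledon agreement on 7-3-2: RVC < 40%; Caledon agreement on 7-2-1-3: 7-3-2-1 not covered. → 3%.
Line B: metalworking → 7-3; hydraulic → 7-3-1; new → 7-3-1-3. Scheduled 32%. No special measure applies. → 32%.
Line C: textile-working → 7-1; hand-operated → 7-1-3; new → 7-1-3-1. Scheduled 7%. quota on 7-1-3-1 open → in-quota 4%; Caledon agreement on 7-3-2: 7-1-3-1 not covered; Caledon agreement on 7-2-1-3: 7-1-3-1 not covered. → 4%.
Line D: textile-working → 7-1; electrically operated → 7-1-2; new → 7-1-2-2. Scheduled 20%. anti-dumping (Cassovia, 7-1): +24%; total 20% + 24% = 44%. → 44%.
Line E: printing → 7-2; electrically operated → 7-2-3; reconditioned → 7-2-3-2. Scheduled 31%. No special measure applies. → 31%.
Sum: 3% + 32% + 4% + 44% + 31% = 114%.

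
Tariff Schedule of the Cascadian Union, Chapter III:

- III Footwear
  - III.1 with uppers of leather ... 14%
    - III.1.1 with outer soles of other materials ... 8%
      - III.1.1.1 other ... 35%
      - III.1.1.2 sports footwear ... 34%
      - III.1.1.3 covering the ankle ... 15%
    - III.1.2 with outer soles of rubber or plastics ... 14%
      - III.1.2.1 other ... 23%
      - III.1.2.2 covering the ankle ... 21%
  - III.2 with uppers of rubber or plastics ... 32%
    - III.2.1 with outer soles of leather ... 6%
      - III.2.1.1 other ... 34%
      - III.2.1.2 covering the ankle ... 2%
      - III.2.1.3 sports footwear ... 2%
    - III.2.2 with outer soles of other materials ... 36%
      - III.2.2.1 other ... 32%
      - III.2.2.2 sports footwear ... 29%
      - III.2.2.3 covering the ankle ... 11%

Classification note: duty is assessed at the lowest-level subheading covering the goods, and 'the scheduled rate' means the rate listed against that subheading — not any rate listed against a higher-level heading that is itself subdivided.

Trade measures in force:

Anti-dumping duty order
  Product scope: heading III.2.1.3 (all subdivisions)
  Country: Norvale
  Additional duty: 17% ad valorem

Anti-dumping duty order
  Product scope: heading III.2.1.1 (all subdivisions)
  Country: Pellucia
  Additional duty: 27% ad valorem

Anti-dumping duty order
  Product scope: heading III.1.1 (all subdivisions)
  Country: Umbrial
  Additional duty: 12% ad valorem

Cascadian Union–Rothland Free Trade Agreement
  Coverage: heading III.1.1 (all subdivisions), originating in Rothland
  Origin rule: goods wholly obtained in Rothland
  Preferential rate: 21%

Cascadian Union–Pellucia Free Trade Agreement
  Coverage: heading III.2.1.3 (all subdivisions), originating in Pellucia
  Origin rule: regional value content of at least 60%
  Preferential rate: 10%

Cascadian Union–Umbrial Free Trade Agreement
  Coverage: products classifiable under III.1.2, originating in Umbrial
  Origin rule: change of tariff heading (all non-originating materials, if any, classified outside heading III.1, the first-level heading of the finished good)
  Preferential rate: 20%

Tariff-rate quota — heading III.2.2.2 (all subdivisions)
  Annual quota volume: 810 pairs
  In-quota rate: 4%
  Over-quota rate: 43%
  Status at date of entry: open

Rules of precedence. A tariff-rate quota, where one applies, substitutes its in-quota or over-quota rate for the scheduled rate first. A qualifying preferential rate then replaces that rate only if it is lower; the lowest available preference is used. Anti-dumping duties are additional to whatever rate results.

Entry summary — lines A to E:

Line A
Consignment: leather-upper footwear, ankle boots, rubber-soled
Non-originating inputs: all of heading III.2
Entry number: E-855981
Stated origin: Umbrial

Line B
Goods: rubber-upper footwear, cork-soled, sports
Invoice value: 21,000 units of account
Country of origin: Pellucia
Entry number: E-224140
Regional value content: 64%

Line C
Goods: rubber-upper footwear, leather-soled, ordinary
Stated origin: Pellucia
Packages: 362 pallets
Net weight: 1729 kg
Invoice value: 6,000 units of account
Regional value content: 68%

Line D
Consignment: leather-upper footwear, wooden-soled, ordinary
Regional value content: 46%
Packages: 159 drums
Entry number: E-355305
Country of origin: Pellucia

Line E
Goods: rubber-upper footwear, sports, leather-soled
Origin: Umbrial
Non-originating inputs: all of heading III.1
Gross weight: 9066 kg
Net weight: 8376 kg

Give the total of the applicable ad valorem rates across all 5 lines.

122%

Line A: leather-upper → III.1; rubber-soled → III.1.2; ankle boots → III.1.2.2. Scheduled 21%. Umbrial agreement on III.1.2: CTH met → 20% available; preferential 20%. → 20%.
Line B: rubber-upper → III.2; cork-soled → III.2.2; sports → III.2.2.2. Scheduled 29%. quota on III.2.2.2 open → in-quota 4%; Pellucia agreement on III.2.1.3: III.2.2.2 not covered. → 4%.
Line C: rubber-upper → III.2; leather-soled → III.2.1; ordinary → III.2.1.1. Scheduled 34%. Pellucia agreement on III.2.1.3: III.2.1.1 not covered; anti-dumping (Pellucia, III.2.1.1): +27%; total 34% + 27% = 61%. → 61%.
Line D: leather-upper → III.1; wooden-soled → III.1.1; ordinary → III.1.1.1. Scheduled 35%. Pellucia agreement on III.2.1.3: III.1.1.1 not covered. → 35%.
Line E: rubber-upper → III.2; leather-soled → III.2.1; sports → III.2.1.3. Scheduled 2%. Umbrial agreement on III.1.2: III.2.1.3 not covered. → 2%.
Sum: 20% + 4% + 61% + 35% + 2% = 122%.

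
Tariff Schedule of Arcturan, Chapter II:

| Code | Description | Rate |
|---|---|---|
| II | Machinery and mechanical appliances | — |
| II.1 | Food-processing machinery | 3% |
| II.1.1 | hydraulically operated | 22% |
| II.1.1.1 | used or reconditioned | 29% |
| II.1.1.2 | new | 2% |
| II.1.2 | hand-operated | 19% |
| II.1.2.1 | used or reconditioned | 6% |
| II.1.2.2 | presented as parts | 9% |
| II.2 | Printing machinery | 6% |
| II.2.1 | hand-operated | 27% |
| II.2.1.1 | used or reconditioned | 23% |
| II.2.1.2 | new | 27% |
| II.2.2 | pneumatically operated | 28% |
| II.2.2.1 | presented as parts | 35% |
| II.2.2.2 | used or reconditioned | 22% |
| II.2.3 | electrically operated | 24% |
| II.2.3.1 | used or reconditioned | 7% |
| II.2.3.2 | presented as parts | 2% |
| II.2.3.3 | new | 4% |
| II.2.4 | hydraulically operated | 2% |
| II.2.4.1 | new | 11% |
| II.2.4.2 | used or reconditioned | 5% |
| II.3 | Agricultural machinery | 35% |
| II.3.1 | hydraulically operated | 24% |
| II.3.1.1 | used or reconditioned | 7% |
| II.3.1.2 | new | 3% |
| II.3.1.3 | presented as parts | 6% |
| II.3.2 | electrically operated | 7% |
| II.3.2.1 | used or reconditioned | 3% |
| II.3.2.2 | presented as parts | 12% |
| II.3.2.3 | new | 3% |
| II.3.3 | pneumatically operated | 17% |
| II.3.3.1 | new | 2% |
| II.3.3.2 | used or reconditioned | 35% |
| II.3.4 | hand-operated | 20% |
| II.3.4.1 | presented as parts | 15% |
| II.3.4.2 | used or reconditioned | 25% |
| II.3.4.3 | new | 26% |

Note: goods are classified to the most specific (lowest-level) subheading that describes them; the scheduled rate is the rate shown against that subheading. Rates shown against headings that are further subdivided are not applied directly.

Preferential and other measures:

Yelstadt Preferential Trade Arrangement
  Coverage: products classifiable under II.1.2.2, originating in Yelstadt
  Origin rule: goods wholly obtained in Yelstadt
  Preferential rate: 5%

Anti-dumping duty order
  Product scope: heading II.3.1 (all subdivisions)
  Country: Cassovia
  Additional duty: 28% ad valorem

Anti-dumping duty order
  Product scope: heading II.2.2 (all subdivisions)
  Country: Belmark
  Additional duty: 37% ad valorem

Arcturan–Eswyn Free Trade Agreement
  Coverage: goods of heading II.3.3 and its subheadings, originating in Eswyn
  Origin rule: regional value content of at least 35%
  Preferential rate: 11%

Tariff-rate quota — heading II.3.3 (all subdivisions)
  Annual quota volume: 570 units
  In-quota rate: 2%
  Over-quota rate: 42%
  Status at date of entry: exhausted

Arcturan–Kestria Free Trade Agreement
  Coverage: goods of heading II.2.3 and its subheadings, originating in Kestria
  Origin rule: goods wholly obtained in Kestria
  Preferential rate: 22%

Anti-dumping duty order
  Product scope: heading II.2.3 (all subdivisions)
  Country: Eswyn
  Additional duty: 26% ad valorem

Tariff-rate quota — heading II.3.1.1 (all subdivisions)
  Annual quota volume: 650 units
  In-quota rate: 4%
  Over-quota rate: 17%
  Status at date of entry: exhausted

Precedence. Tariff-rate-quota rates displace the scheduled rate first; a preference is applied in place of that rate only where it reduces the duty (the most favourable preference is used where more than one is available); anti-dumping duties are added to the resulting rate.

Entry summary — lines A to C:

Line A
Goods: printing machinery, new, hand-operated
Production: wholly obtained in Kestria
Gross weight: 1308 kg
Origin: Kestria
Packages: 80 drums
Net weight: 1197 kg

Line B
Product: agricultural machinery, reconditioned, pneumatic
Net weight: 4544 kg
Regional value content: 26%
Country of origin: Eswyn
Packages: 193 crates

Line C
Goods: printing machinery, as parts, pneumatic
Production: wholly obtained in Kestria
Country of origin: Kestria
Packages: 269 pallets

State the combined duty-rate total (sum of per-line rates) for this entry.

104%

Line A: printing → II.2; hand-operated → II.2.1; new → II.2.1.2. Scheduled 27%. Kestria agreement on II.2.3: II.2.1.2 not covered. → 27%.
Line B: agricultural → II.3; pneumatic → II.3.3; reconditioned → II.3.3.2. Scheduled 35%. quota on II.3.3 exhausted → over-quota 42%; Eswyn agreement on II.3.3: RVC < 35%. → 42%.
Line C: printing → II.2; pneumatic → II.2.2; as parts → II.2.2.1. Scheduled 35%. Kestria agreement on II.2.3: II.2.2.1 not covered. → 35%.
Sum: 27% + 42% + 35% = 104%.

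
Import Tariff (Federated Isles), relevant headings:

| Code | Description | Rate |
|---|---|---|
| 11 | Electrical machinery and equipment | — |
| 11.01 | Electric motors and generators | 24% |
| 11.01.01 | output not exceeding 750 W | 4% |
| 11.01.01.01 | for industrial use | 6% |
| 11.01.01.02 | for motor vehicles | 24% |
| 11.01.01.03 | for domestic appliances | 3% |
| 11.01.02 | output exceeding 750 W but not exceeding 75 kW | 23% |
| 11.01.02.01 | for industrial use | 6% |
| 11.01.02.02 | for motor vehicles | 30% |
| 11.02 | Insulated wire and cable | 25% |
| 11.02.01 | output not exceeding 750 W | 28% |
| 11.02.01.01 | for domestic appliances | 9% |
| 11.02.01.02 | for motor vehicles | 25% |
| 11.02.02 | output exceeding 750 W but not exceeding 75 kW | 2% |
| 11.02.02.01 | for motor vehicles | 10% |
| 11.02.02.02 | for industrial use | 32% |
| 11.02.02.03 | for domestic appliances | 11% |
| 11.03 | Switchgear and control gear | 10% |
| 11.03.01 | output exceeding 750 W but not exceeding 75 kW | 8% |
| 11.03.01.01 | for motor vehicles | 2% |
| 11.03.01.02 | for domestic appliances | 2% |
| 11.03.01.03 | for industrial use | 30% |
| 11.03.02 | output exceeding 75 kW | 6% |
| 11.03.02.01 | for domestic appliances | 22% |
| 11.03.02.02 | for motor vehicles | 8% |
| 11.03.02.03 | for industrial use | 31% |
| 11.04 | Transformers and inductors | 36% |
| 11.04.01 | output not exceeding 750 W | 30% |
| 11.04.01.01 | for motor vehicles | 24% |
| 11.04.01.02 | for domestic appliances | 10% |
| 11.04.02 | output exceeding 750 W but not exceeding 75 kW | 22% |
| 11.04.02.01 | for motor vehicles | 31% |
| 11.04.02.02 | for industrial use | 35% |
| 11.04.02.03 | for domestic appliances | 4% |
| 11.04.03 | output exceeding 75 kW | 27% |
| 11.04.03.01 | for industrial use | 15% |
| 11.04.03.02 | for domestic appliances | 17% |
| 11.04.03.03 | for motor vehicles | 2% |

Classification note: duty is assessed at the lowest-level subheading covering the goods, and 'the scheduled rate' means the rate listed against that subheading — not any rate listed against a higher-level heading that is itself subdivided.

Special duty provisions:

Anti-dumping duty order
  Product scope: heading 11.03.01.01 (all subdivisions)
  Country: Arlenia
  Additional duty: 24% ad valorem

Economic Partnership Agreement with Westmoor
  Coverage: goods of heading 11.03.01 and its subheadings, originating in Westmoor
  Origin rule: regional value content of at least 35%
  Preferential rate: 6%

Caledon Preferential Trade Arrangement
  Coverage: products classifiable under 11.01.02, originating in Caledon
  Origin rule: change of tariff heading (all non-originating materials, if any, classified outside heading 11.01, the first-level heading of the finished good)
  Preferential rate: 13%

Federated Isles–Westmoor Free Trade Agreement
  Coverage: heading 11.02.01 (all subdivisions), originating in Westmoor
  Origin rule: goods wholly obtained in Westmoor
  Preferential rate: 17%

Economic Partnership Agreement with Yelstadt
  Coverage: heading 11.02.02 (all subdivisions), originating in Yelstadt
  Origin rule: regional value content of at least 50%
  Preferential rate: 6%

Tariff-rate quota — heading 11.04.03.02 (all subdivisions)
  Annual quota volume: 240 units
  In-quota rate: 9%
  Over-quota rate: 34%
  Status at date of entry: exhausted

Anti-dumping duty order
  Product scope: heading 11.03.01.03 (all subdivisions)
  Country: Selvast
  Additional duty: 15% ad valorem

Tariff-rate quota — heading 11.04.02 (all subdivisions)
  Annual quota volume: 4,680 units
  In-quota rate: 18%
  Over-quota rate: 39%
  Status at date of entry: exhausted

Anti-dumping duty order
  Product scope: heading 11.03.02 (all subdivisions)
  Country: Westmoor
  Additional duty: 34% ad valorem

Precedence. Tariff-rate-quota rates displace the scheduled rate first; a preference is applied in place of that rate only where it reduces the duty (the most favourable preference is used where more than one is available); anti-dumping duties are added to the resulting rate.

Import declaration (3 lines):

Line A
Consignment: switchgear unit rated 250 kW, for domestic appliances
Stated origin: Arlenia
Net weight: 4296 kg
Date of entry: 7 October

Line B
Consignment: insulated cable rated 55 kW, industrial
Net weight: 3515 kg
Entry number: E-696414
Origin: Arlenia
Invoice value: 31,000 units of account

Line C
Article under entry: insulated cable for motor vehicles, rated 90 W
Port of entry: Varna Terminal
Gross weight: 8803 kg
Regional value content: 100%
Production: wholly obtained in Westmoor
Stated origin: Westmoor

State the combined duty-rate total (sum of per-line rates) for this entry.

71%

Line A: switchgear unit → 11.03; rated 250 kW → 11.03.02; for domestic appliances → 11.03.02.01. Scheduled 22%. No special measure applies. → 22%.
Line B: insulated cable → 11.02; rated 55 kW → 11.02.02; industrial → 11.02.02.02. Scheduled 32%. No special measure applies. → 32%.
Line C: insulated cable → 11.02; rated 90 W → 11.02.01; for motor vehicles → 11.02.01.02. Scheduled 25%. Westmoor agreement on 11.03.01: 11.02.01.02 not covered; Westmoor agreement on 11.02.01: wholly obtained → 17% available; preferential 17%. → 17%.
Sum: 22% + 32% + 17% = 71%.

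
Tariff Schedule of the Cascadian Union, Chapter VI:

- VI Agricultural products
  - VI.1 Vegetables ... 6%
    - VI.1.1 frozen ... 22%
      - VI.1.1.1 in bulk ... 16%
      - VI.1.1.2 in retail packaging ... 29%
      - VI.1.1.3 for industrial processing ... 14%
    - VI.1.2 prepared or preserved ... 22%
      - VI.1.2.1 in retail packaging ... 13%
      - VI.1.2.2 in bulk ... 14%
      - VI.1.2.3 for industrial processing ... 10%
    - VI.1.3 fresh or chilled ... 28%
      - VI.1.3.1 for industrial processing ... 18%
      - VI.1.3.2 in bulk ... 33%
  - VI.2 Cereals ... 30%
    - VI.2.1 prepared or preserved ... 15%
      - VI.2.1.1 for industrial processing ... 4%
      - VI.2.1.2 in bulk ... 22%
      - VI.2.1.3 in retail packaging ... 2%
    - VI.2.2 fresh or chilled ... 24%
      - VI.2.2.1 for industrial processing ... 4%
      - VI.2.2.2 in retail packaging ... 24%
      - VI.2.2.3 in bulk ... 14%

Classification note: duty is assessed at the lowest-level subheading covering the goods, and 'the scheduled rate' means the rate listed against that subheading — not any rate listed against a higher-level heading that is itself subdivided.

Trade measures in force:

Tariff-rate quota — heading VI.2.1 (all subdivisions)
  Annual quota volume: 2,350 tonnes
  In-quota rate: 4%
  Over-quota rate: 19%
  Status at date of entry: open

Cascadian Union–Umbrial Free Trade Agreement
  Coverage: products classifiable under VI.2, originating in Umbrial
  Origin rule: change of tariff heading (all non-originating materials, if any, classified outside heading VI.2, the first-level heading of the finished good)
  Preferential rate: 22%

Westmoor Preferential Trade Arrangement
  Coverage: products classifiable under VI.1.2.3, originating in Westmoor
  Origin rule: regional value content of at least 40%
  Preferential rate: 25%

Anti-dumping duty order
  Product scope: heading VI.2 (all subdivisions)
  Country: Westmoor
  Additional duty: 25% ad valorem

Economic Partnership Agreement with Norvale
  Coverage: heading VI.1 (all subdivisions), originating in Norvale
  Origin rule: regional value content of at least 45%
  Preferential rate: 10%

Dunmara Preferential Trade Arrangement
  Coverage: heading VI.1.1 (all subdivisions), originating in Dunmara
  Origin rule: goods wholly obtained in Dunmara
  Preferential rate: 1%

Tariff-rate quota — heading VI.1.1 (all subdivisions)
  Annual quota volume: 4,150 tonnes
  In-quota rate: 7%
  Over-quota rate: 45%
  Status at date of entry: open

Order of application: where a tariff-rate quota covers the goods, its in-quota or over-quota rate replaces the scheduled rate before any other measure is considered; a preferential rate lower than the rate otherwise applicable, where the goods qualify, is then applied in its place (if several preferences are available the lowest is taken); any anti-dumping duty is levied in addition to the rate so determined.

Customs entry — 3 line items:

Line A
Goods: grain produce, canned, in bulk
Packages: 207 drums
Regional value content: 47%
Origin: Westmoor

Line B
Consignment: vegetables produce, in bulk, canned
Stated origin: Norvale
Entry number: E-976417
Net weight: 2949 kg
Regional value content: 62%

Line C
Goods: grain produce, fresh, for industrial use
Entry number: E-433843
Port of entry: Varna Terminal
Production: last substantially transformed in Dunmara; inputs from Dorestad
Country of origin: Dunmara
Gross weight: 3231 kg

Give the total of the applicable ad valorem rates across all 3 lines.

43%

Line A: grain → VI.2; canned → VI.2.1; in bulk → VI.2.1.2. Scheduled 22%. quota on VI.2.1 open → in-quota 4%; Westmoor agreement on VI.1.2.3: VI.2.1.2 not covered; anti-dumping (Westmoor, VI.2): +25%; total 4% + 25% = 29%. → 29%.
Line B: vegetables → VI.1; canned → VI.1.2; in bulk → VI.1.2.2. Scheduled 14%. Norvale agreement on VI.1: RVC ≥ 45% → 10% available; preferential 10%. → 10%.
Line C: grain → VI.2; fresh → VI.2.2; for industrial use → VI.2.2.1. Scheduled 4%. Dunmara agreement on VI.1.1: VI.2.2.1 not covered. → 4%.
Sum: 29% + 10% + 4% = 43%.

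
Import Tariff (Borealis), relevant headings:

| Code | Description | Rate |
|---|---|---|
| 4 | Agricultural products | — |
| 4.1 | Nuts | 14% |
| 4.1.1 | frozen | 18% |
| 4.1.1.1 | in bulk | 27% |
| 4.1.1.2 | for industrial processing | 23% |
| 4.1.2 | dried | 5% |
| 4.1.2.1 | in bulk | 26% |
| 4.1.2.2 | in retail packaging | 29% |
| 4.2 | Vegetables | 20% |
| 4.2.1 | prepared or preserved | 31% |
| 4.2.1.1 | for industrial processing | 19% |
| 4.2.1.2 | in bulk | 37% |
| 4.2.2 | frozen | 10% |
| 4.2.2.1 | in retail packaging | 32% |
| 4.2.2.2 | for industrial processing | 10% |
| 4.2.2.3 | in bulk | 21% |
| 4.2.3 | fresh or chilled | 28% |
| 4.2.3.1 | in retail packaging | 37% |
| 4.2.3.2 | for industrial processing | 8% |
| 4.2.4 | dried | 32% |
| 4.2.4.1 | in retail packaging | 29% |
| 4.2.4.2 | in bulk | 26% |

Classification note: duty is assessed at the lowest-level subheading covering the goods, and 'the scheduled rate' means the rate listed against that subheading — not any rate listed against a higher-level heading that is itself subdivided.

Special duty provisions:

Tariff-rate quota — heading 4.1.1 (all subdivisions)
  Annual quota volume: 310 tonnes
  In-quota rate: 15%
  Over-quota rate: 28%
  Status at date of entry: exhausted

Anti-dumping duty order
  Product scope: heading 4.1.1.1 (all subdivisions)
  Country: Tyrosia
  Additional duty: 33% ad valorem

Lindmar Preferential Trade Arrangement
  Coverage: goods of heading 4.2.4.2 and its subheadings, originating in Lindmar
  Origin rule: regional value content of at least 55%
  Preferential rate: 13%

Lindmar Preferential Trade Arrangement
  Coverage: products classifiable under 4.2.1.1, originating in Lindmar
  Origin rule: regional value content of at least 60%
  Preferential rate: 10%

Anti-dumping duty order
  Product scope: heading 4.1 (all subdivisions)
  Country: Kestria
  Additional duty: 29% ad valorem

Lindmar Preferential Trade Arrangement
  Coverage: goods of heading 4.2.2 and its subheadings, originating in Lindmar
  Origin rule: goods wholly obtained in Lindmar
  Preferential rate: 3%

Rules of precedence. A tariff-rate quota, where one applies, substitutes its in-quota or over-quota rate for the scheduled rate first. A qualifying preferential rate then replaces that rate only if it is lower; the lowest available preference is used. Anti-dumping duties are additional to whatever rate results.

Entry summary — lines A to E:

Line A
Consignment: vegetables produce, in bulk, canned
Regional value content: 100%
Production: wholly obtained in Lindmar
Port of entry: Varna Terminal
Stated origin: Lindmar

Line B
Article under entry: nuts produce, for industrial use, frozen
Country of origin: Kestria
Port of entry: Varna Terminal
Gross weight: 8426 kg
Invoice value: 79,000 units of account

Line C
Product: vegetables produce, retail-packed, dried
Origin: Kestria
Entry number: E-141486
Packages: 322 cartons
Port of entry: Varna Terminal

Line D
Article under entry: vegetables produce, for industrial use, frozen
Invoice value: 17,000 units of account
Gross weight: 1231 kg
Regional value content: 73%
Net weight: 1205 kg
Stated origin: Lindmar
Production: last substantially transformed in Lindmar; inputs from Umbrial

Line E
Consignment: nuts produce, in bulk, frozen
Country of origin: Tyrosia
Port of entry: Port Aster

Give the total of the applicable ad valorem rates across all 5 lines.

194%

Line A: vegetables → 4.2; canned → 4.2.1; in bulk → 4.2.1.2. Scheduled 37%. Lindmar agreement on 4.2.4.2: 4.2.1.2 not covered; Lindmar agreement on 4.2.1.1: 4.2.1.2 not covered; Lindmar agreement on 4.2.2: 4.2.1.2 not covered. → 37%.
Line B: nuts → 4.1; frozen → 4.1.1; for industrial use → 4.1.1.2. Scheduled 23%. quota on 4.1.1 exhausted → over-quota 28%; anti-dumping (Kestria, 4.1): +29%; total 28% + 29% = 57%. → 57%.
Line C: vegetables → 4.2; dried → 4.2.4; retail-packed → 4.2.4.1. Scheduled 29%. No special measure applies. → 29%.
Line D: vegetables → 4.2; frozen → 4.2.2; for industrial use → 4.2.2.2. Scheduled 10%. Lindmar agreement on 4.2.4.2: 4.2.2.2 not covered; Lindmar agreement on 4.2.1.1: 4.2.2.2 not covered; Lindmar agreement on 4.2.2: not wholly obtained. → 10%.
Line E: nuts → 4.1; frozen → 4.1.1; in bulk → 4.1.1.1. Scheduled 27%. quota on 4.1.1 exhausted → over-quota 28%; anti-dumping (Tyrosia, 4.1.1.1): +33%; total 28% + 33% = 61%. → 61%.
Sum: 37% + 57% + 29% + 10% + 61% = 194%.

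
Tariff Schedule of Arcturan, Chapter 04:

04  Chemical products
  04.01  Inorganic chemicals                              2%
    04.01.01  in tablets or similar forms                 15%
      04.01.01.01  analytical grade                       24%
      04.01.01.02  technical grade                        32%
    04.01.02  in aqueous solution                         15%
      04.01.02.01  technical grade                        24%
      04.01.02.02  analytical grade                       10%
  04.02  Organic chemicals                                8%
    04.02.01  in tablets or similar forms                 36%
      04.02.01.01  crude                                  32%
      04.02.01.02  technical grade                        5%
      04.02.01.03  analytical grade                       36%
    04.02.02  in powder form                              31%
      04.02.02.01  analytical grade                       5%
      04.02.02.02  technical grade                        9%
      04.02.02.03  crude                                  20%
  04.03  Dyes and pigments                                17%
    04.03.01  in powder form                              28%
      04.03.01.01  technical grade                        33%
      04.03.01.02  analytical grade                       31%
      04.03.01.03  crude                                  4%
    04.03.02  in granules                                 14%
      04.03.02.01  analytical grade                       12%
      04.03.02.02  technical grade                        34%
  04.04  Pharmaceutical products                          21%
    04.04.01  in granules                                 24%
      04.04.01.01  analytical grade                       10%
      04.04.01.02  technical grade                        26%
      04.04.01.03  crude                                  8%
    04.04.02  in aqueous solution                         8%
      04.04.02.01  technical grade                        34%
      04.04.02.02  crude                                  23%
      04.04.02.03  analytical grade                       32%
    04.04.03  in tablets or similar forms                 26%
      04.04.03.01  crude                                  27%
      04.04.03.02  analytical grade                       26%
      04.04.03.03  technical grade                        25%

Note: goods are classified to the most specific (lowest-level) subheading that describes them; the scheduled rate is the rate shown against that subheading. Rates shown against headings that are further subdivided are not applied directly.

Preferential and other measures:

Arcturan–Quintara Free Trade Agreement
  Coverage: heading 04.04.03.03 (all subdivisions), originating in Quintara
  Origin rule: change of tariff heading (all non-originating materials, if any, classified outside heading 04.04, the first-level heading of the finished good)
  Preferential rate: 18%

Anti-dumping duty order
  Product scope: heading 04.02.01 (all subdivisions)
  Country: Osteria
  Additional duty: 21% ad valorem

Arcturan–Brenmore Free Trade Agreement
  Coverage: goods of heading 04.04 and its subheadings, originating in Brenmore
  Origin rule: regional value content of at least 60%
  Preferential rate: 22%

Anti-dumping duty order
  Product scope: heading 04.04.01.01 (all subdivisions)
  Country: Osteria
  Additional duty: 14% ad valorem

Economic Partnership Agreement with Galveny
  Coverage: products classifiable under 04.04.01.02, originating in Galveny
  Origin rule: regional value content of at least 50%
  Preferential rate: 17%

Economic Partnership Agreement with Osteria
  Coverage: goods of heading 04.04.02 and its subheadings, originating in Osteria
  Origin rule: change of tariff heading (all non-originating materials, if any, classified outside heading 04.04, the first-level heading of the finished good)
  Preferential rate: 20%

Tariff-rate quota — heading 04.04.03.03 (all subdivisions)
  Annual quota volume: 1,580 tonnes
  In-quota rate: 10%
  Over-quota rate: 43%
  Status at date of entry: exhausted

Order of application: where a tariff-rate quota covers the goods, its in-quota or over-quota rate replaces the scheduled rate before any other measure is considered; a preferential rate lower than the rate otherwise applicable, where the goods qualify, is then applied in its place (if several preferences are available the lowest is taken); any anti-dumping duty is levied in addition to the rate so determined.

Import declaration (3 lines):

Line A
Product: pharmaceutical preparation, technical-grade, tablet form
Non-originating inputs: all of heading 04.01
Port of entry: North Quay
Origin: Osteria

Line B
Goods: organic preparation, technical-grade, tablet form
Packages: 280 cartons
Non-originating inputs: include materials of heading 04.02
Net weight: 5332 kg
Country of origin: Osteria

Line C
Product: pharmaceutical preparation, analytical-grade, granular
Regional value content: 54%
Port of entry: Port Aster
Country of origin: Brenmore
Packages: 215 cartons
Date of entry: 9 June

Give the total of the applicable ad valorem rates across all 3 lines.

79%

Line A: pharmaceutical → 04.04; tablet form → 04.04.03; technical-grade → 04.04.03.03. Scheduled 25%. quota on 04.04.03.03 exhausted → over-quota 43%; Osteria agreement on 04.04.02: 04.04.03.03 not covered. → 43%.
Line B: organic → 04.02; tablet form → 04.02.01; technical-grade → 04.02.01.02. Scheduled 5%. Osteria agreement on 04.04.02: 04.02.01.02 not covered; anti-dumping (Osteria, 04.02.01): +21%; total 5% + 21% = 26%. → 26%.
Line C: pharmaceutical → 04.04; granular → 04.04.01; analytical-grade → 04.04.01.01. Scheduled 10%. Brenmore agreement on 04.04: RVC < 60%. → 10%.
Sum: 43% + 26% + 10% = 79%.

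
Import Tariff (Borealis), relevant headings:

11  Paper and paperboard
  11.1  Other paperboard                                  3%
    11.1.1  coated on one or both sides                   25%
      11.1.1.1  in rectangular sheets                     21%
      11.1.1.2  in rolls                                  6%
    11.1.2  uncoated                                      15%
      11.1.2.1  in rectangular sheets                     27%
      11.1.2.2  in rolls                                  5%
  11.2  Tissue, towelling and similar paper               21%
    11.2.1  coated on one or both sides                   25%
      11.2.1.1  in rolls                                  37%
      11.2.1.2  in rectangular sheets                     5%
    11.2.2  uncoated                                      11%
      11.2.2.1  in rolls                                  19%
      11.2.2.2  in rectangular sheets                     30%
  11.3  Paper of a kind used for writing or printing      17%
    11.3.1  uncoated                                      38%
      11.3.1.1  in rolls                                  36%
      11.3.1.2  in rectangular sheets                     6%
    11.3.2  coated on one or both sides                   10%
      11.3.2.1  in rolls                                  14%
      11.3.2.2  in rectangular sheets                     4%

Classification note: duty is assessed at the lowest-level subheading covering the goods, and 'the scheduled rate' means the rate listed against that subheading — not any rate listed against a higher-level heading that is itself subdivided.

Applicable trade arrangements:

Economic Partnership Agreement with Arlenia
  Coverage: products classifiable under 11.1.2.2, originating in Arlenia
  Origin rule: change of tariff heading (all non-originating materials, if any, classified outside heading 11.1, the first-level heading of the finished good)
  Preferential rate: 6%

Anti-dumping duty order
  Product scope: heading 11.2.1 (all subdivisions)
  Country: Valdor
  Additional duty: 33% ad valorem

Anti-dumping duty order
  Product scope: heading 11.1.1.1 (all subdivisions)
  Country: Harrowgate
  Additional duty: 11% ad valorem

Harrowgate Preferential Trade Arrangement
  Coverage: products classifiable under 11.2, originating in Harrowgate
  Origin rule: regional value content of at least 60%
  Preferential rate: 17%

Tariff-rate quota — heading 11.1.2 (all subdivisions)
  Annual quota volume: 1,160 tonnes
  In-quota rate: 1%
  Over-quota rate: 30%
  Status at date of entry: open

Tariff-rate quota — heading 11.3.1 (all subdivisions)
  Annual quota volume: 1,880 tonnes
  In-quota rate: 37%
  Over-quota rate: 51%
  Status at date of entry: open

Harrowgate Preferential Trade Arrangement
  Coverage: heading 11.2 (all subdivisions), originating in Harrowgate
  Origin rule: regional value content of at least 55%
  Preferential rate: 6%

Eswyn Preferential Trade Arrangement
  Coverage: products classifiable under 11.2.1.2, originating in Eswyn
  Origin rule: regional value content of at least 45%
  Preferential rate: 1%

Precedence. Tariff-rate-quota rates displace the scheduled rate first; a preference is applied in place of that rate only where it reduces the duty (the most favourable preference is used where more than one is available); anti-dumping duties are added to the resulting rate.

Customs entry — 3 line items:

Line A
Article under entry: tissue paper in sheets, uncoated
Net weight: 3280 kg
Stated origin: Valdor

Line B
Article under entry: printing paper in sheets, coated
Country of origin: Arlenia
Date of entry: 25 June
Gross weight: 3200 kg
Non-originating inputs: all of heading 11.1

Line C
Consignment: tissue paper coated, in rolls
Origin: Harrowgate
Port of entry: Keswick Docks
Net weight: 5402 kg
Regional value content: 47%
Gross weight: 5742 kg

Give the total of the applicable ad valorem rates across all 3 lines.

Line A: tissue paper → 11.2; uncoated → 11.2.2; in sheets → 11.2.2.2. Scheduled 30%. No special measure applies. → 30%.
Line B: printing paper → 11.3; coated → 11.3.2; in sheets → 11.3.2.2. Scheduled 4%. Arlenia agreement on 11.1.2.2: 11.3.2.2 not covered. → 4%.
Line C: tissue paper → 11.2; coated → 11.2.1; in rolls → 11.2.1.1. Scheduled 37%. Harrowgate agreement on 11.2: RVC < 60%; Harrowgate agreement on 11.2: RVC < 55%. → 37%.
Sum: 30% + 4% + 37% = 71%.

71%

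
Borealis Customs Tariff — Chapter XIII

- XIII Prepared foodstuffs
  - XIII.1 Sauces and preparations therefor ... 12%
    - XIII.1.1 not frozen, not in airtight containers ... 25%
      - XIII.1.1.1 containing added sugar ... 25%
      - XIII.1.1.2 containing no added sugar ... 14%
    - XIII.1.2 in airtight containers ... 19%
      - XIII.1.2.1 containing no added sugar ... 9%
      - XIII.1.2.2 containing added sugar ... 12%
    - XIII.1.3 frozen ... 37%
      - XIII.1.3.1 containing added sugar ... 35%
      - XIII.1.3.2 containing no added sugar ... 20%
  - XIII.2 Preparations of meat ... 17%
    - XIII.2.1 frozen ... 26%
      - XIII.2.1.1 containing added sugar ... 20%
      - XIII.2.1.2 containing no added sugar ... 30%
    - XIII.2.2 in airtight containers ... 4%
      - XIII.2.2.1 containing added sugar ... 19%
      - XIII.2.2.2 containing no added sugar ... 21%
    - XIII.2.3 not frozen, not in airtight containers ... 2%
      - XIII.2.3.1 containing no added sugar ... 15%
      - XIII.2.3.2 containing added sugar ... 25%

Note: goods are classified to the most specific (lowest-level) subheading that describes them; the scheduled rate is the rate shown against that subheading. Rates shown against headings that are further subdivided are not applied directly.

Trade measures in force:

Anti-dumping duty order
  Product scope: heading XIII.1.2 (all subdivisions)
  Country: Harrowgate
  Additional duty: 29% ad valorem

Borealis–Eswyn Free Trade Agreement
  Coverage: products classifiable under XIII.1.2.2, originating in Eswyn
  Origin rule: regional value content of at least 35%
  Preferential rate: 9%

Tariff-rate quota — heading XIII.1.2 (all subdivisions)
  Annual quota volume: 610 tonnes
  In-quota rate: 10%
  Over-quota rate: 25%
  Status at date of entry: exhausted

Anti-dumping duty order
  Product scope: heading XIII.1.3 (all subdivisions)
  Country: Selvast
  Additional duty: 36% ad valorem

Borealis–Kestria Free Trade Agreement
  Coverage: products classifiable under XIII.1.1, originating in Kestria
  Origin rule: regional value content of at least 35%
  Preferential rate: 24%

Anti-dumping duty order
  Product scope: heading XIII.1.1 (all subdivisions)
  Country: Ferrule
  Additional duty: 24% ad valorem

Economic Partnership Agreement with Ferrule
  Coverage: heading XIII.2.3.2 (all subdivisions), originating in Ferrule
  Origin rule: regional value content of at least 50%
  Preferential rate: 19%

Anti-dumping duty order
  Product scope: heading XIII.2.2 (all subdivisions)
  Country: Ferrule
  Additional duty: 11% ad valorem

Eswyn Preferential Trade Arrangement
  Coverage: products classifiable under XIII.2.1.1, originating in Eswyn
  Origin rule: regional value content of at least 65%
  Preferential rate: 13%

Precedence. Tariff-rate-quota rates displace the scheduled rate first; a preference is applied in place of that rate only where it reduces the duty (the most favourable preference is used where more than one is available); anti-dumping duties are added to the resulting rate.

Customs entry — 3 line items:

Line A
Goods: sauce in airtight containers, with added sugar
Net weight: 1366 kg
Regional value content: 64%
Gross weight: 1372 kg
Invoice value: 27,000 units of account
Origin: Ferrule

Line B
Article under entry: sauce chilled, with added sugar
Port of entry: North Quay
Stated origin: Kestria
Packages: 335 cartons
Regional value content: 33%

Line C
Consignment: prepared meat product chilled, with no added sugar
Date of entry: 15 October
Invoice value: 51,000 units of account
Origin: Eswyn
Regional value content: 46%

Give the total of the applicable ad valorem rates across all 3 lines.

Line A: sauce → XIII.1; in airtight containers → XIII.1.2; with added sugar → XIII.1.2.2. Scheduled 12%. quota on XIII.1.2 exhausted → over-quota 25%; Ferrule agreement on XIII.2.3.2: XIII.1.2.2 not covered. → 25%.
Line B: sauce → XIII.1; chilled → XIII.1.1; with added sugar → XIII.1.1.1. Scheduled 25%. Kestria agreement on XIII.1.1: RVC < 35%. → 25%.
Line C: prepared meat product → XIII.2; chilled → XIII.2.3; with no added sugar → XIII.2.3.1. Scheduled 15%. Eswyn agreement on XIII.1.2.2: XIII.2.3.1 not covered; Eswyn agreement on XIII.2.1.1: XIII.2.3.1 not covered. → 15%.
Sum: 25% + 25% + 15% = 65%.

65%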